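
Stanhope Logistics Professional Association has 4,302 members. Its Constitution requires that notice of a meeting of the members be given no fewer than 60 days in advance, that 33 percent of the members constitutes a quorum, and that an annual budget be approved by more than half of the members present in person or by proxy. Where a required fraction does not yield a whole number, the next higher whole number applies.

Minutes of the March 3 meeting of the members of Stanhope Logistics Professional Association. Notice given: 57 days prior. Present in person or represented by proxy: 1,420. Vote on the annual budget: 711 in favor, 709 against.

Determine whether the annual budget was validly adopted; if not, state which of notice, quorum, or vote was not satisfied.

Notice: 57 days given; 60 required. Not satisfied.
Quorum: 33% of 4,302 = 1,419.66, rounded up to 1,420; 1,420 present. Satisfied.
Vote: requires a majority of those present (1,420); a majority of 1420 is 711, so 711 needed; 711 in favor. Satisfied.

Invalid — notice requirement not satisfied.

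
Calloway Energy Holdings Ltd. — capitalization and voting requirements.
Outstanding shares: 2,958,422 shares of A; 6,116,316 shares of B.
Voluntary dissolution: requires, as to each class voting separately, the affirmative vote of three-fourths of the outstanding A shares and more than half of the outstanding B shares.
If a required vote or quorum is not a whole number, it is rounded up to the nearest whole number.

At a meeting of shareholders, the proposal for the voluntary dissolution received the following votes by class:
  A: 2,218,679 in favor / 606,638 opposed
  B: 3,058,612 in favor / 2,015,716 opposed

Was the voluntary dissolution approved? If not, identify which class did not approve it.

Not approved — the A shares did not give the required vote.

A: 3/4 of 2958422 = 2218816.50, rounded up to 2218817; 2,218,817 required, 2,218,679 in favor — not approved.
B: a majority of 6116316 is 3058159; 3,058,159 required, 3,058,612 in favor — approved.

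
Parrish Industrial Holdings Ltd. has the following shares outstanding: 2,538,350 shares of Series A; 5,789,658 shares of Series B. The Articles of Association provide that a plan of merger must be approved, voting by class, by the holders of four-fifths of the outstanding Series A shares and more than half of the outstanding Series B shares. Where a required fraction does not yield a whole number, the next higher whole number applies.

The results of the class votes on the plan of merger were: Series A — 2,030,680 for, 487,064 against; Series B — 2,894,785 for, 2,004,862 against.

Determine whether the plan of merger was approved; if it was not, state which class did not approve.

Series A: 4/5 of 2538350 = 2030680; 2,030,680 required, 2,030,680 in favor — approved.
Series B: a majority of 5789658 is 2894830; 2,894,830 required, 2,894,785 in favor — not approved.

Not approved — the Series B shares did not give the required vote.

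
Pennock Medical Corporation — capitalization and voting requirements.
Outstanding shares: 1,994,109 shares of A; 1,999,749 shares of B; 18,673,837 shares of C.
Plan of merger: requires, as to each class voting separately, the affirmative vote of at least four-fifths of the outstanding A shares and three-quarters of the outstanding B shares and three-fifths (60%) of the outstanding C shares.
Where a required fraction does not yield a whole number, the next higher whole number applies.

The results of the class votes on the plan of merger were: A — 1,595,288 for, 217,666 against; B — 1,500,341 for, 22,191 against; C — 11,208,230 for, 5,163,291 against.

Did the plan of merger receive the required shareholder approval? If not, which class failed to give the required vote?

A: 4/5 of 1994109 = 1595287.20, rounded up to 1595288; 1,595,288 required, 1,595,288 in favor — approved.
B: 3/4 of 1999749 = 1499811.75, rounded up to 1499812; 1,499,812 required, 1,500,341 in favor — approved.
C: 3/5 of 18673837 = 11204302.20, rounded up to 11204303; 11,204,303 required, 11,208,230 in favor — approved.

Approved — every class gave the required vote.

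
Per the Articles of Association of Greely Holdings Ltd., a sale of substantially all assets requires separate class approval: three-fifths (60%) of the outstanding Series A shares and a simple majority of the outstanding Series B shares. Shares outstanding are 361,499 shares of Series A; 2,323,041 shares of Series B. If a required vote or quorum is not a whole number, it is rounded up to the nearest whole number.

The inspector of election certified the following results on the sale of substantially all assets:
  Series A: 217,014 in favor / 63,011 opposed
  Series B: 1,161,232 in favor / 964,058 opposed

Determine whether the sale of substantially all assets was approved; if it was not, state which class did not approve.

Series A: 3/5 of 361499 = 216899.40, rounded up to 216900; 216,900 required, 217,014 in favor — approved.
Series B: a majority of 2323041 is 1161521; 1,161,521 required, 1,161,232 in favor — not approved.

Not approved — the Series B shares did not give the required vote.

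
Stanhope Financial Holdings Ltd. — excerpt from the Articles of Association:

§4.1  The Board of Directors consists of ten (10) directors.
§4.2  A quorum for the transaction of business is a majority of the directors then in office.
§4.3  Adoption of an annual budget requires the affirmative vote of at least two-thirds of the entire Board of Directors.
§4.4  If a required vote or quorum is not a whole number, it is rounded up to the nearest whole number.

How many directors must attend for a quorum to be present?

6

A majority of 10 is 6.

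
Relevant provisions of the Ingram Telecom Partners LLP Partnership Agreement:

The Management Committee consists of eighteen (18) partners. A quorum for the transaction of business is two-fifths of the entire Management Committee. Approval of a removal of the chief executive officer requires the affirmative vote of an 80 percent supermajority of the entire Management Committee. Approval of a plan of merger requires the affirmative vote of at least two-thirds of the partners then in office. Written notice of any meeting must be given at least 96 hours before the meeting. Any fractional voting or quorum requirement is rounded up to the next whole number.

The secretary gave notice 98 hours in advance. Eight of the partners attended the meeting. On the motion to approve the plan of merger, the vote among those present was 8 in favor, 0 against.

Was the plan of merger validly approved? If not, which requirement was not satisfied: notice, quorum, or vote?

Invalid — vote requirement not satisfied.

Notice: 98 hours given; 96 required (98 ≥ 96). Satisfied.
Quorum: 8 present; quorum is 8. Satisfied.
Vote: the plan of merger requires two-thirds of the partners then in office (18). 2/3 of 18 = 12, so 12 affirmative votes are needed; 8 voted in favor. Not satisfied.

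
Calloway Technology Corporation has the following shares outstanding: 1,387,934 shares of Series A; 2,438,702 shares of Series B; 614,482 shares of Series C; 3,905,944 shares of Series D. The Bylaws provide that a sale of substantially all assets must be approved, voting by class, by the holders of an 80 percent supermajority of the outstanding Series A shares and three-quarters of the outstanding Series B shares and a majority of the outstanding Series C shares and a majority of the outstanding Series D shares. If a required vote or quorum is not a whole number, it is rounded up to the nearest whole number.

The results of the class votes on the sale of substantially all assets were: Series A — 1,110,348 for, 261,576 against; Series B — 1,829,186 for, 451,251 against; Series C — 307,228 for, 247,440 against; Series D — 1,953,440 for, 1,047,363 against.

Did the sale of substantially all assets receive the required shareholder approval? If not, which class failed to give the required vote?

Not approved — the Series C shares did not give the required vote.

Series A: 4/5 of 1387934 = 1110347.20, rounded up to 1110348; 1,110,348 required, 1,110,348 in favor — approved.
Series B: 3/4 of 2438702 = 1829026.50, rounded up to 1829027; 1,829,027 required, 1,829,186 in favor — approved.
Series C: a majority of 614482 is 307242; 307,242 required, 307,228 in favor — not approved.
Series D: a majority of 3905944 is 1952973; 1,952,973 required, 1,953,440 in favor — approved.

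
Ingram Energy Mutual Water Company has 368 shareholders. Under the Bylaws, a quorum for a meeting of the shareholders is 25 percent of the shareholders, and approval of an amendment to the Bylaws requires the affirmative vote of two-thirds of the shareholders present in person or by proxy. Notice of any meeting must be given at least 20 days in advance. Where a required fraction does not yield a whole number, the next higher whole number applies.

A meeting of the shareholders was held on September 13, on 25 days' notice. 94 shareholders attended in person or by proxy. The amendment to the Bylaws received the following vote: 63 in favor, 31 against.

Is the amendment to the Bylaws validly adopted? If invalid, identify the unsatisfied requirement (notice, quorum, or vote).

Notice: 25 days given; 20 required. Satisfied.
Quorum: 25% of 368 = 92; 94 present. Satisfied.
Vote: requires two-thirds of those present (94); 2/3 of 94 = 62.67, rounded up to 63, so 63 needed; 63 in favor. Satisfied.

Valid — all requirements satisfied.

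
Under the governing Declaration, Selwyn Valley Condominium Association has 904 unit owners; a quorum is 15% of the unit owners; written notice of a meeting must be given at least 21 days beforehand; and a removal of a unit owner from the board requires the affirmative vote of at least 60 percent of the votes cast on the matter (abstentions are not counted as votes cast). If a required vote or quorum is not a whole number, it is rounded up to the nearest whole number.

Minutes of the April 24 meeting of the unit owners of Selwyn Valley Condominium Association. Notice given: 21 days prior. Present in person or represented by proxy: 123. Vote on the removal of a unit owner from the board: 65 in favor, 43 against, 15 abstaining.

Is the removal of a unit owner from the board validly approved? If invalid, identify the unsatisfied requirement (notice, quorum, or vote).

Notice: 21 days given; 21 required. Satisfied.
Quorum: 15% of 904 = 135.60, rounded up to 136; 123 present. Not satisfied.
Vote: requires three-fifths of the votes cast (123 − 15 abstaining = 108); 3/5 of 108 = 64.80, rounded up to 65, so 65 needed; 65 in favor. Satisfied.

Invalid — quorum requirement not satisfied.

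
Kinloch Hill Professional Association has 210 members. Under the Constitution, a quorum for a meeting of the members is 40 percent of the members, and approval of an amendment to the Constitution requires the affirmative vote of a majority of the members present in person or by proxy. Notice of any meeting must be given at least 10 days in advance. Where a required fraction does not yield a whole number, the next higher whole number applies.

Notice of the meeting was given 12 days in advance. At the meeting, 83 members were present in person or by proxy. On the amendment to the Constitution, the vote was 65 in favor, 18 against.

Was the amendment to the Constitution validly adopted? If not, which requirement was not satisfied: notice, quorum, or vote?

Notice: 12 days given; 10 required. Satisfied.
Quorum: 40% of 210 = 84; 83 present. Not satisfied.
Vote: requires a majority of those present (83); a majority of 83 is 42, so 42 needed; 65 in favor. Satisfied.

Invalid — quorum requirement not satisfied.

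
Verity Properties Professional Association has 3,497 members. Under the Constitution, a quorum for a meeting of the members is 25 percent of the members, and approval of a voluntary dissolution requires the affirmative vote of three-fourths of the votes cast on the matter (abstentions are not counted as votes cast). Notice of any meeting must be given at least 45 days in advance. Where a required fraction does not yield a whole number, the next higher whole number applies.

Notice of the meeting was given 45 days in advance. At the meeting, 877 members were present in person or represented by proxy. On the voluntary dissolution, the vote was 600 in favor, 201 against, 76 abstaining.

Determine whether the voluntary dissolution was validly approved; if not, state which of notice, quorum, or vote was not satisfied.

Notice: 45 days given; 45 required. Satisfied.
Quorum: 25% of 3,497 = 874.25, rounded up to 875; 877 present. Satisfied.
Vote: requires three-fourths of the votes cast (877 − 76 abstaining = 801); 3/4 of 801 = 600.75, rounded up to 601, so 601 needed; 600 in favor. Not satisfied.

Invalid — vote requirement not satisfied.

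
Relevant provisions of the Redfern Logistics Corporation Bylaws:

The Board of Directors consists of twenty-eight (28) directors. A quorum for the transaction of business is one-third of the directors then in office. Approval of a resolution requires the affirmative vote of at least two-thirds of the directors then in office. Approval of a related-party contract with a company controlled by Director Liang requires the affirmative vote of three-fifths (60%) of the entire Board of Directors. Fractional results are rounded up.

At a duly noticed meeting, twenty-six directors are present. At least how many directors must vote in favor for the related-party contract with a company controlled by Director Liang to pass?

17

The related-party contract with a company controlled by Director Liang requires three-fifths of the entire Board of Directors (28).
3/5 of 28 = 16.80, rounded up to 17.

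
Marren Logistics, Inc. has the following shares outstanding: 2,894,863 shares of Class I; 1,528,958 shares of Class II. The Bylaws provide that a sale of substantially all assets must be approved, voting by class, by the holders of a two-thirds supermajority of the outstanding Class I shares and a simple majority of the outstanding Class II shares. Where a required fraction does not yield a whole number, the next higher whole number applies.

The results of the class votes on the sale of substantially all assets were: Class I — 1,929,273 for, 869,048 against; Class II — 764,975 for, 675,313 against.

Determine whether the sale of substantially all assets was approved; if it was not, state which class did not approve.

Not approved — the Class I shares did not give the required vote.

Class I: 2/3 of 2894863 = 1929908.67, rounded up to 1929909; 1,929,909 required, 1,929,273 in favor — not approved.
Class II: a majority of 1528958 is 764480; 764,480 required, 764,975 in favor — approved.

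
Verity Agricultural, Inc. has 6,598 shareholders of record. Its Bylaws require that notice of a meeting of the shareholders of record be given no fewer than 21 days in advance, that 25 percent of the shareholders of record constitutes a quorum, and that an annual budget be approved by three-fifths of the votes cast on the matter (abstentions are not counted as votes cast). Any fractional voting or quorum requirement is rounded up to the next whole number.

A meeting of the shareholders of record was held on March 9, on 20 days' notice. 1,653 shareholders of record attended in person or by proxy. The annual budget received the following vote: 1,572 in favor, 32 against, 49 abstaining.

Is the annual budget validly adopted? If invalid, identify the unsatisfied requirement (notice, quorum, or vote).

Invalid — notice requirement not satisfied.

Notice: 20 days given; 21 required. Not satisfied.
Quorum: 25% of 6,598 = 1,649.50, rounded up to 1,650; 1,653 present. Satisfied.
Vote: requires three-fifths of the votes cast (1,653 − 49 abstaining = 1,604); 3/5 of 1604 = 962.40, rounded up to 963, so 963 needed; 1,572 in favor. Satisfied.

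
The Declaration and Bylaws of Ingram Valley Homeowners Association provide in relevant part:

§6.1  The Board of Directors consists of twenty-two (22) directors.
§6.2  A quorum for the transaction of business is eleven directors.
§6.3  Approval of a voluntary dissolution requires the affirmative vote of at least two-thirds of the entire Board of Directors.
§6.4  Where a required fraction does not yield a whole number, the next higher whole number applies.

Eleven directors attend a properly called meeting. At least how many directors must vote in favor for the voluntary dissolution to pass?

15

The voluntary dissolution requires two-thirds of the entire Board of Directors (22).
2/3 of 22 = 14.67, rounded up to 15.
(Only 11 can vote, so the voluntary dissolution cannot pass at this meeting, but the required vote is still 15.)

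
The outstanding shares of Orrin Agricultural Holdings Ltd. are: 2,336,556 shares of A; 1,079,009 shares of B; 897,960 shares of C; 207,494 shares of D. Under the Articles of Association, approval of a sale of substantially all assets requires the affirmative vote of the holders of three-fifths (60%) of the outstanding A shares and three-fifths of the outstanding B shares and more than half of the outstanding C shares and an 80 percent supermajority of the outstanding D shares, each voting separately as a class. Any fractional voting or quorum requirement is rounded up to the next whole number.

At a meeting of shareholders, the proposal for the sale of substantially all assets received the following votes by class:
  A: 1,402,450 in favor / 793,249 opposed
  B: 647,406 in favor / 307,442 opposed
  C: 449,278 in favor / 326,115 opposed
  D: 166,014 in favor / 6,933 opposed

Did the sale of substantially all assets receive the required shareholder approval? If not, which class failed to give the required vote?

A: 3/5 of 2336556 = 1401933.60, rounded up to 1401934; 1,401,934 required, 1,402,450 in favor — approved.
B: 3/5 of 1079009 = 647405.40, rounded up to 647406; 647,406 required, 647,406 in favor — approved.
C: a majority of 897960 is 448981; 448,981 required, 449,278 in favor — approved.
D: 4/5 of 207494 = 165995.20, rounded up to 165996; 165,996 required, 166,014 in favor — approved.

Approved — every class gave the required vote.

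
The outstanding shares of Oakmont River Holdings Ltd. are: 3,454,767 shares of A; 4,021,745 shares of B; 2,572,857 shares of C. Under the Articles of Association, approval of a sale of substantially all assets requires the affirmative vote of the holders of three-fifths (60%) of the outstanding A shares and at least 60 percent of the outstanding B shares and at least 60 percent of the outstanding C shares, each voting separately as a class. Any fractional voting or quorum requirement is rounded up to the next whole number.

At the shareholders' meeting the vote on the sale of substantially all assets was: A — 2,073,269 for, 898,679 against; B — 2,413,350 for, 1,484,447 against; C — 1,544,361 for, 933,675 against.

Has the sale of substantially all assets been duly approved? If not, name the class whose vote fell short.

Approved — every class gave the required vote.

A: 3/5 of 3454767 = 2072860.20, rounded up to 2072861; 2,072,861 required, 2,073,269 in favor — approved.
B: 3/5 of 4021745 = 2413047; 2,413,047 required, 2,413,350 in favor — approved.
C: 3/5 of 2572857 = 1543714.20, rounded up to 1543715; 1,543,715 required, 1,544,361 in favor — approved.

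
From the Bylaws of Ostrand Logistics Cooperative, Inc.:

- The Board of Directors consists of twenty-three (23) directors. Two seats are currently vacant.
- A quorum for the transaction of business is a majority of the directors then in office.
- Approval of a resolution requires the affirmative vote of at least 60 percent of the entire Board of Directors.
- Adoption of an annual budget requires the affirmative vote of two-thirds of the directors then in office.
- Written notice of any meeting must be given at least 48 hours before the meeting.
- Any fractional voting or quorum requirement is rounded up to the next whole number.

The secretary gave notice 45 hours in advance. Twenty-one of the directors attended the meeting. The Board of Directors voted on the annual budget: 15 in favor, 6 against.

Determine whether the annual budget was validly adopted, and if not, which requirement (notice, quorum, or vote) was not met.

Invalid — notice requirement not satisfied.

Notice: 45 hours given; 48 required (45 < 48). Not satisfied.
Quorum: 21 present; quorum is 11. Satisfied.
Vote: the annual budget requires two-thirds of the directors then in office (21). 2/3 of 21 = 14, so 14 affirmative votes are needed; 15 voted in favor. Satisfied.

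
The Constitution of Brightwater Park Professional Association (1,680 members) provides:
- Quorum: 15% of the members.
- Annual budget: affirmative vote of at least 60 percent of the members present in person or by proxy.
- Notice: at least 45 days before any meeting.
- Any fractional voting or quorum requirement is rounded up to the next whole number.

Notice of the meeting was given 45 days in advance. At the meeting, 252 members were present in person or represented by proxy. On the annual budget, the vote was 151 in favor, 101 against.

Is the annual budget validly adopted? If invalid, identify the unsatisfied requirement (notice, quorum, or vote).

Invalid — vote requirement not satisfied.

Notice: 45 days given; 45 required. Satisfied.
Quorum: 15% of 1,680 = 252; 252 present. Satisfied.
Vote: requires three-fifths of those present (252); 3/5 of 252 = 151.20, rounded up to 152, so 152 needed; 151 in favor. Not satisfied.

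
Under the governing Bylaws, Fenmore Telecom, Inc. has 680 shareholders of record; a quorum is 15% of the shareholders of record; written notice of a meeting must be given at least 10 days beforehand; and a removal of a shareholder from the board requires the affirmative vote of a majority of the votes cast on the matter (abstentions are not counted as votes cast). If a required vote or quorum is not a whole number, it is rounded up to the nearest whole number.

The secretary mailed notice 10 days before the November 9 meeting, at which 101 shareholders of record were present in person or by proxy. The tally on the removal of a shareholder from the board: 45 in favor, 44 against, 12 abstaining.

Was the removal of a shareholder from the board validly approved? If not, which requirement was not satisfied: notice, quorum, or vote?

Notice: 10 days given; 10 required. Satisfied.
Quorum: 15% of 680 = 102; 101 present. Not satisfied.
Vote: requires a majority of the votes cast (101 − 12 abstaining = 89); a majority of 89 is 45, so 45 needed; 45 in favor. Satisfied.

Invalid — quorum requirement not satisfied.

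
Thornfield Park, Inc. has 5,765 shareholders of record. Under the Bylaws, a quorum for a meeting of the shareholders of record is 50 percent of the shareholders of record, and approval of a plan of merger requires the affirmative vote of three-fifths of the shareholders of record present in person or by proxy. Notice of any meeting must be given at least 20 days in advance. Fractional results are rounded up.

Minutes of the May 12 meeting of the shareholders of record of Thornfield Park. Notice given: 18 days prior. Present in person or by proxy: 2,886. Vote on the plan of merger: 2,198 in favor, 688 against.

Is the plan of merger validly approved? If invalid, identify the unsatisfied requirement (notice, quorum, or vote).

Notice: 18 days given; 20 required. Not satisfied.
Quorum: 50% of 5,765 = 2,882.50, rounded up to 2,883; 2,886 present. Satisfied.
Vote: requires three-fifths of those present (2,886); 3/5 of 2886 = 1731.60, rounded up to 1732, so 1,732 needed; 2,198 in favor. Satisfied.

Invalid — notice requirement not satisfied.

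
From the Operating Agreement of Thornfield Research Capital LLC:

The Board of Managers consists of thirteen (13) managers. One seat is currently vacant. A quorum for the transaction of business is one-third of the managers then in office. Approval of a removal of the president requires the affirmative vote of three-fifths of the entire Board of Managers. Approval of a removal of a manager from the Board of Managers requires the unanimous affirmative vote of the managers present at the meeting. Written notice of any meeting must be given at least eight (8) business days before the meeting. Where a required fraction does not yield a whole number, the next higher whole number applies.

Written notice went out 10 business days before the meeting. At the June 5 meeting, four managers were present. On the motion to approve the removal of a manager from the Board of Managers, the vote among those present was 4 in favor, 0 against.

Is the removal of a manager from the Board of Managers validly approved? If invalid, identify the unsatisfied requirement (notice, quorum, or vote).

Notice: 10 business days given; 8 required (10 ≥ 8). Satisfied.
Quorum: 4 present; quorum is 4. Satisfied.
Vote: the removal of a manager from the Board of Managers requires the unanimous vote of the managers present (4). Unanimous means all 4, so 4 affirmative votes are needed; 4 voted in favor. Satisfied.

Valid — all requirements satisfied.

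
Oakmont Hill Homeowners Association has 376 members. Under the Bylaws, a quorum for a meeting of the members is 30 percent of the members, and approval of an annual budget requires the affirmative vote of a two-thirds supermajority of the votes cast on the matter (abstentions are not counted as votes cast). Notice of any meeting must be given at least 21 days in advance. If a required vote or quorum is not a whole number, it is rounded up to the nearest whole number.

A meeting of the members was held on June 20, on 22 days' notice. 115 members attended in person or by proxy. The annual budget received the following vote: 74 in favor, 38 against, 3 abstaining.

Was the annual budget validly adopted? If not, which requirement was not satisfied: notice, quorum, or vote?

Invalid — vote requirement not satisfied.

Notice: 22 days given; 21 required. Satisfied.
Quorum: 30% of 376 = 112.80, rounded up to 113; 115 present. Satisfied.
Vote: requires two-thirds of the votes cast (115 − 3 abstaining = 112); 2/3 of 112 = 74.67, rounded up to 75, so 75 needed; 74 in favor. Not satisfied.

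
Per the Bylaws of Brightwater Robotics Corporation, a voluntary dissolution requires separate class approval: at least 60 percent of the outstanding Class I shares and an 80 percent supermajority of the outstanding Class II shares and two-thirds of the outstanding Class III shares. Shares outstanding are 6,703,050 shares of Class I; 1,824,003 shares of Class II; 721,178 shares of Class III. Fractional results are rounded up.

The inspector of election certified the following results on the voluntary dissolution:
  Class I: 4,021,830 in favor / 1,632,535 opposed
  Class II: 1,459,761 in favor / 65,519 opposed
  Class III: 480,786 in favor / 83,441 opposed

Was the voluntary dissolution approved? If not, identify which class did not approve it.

Approved — every class gave the required vote.

Class I: 3/5 of 6703050 = 4021830; 4,021,830 required, 4,021,830 in favor — approved.
Class II: 4/5 of 1824003 = 1459202.40, rounded up to 1459203; 1,459,203 required, 1,459,761 in favor — approved.
Class III: 2/3 of 721178 = 480785.33, rounded up to 480786; 480,786 required, 480,786 in favor — approved.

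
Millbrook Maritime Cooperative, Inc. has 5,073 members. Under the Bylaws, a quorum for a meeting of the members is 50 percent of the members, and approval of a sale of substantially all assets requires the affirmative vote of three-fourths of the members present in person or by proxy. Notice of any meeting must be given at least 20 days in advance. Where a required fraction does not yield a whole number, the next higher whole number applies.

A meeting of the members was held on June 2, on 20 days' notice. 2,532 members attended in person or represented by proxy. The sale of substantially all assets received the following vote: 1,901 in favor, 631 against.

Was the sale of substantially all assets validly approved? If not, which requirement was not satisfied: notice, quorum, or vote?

Notice: 20 days given; 20 required. Satisfied.
Quorum: 50% of 5,073 = 2,536.50, rounded up to 2,537; 2,532 present. Not satisfied.
Vote: requires three-fourths of those present (2,532); 3/4 of 2532 = 1899, so 1,899 needed; 1,901 in favor. Satisfied.

Invalid — quorum requirement not satisfied.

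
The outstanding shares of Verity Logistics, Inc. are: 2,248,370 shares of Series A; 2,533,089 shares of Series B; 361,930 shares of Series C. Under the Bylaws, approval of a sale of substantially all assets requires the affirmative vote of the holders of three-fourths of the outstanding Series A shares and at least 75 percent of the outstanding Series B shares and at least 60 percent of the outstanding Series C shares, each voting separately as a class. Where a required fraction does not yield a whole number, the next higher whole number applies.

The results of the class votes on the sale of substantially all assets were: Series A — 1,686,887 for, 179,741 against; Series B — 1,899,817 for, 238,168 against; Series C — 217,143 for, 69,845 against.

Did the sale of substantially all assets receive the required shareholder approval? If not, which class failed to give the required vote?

Not approved — the Series C shares did not give the required vote.

Series A: 3/4 of 2248370 = 1686277.50, rounded up to 1686278; 1,686,278 required, 1,686,887 in favor — approved.
Series B: 3/4 of 2533089 = 1899816.75, rounded up to 1899817; 1,899,817 required, 1,899,817 in favor — approved.
Series C: 3/5 of 361930 = 217158; 217,158 required, 217,143 in favor — not approved.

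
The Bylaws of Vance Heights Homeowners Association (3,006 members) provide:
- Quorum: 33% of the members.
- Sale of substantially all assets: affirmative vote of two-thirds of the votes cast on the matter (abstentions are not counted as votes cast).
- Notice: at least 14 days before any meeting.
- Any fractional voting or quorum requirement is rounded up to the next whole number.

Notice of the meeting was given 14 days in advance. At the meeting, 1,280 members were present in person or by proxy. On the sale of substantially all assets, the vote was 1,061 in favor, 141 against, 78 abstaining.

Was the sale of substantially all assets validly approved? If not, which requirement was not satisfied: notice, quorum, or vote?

Valid — all requirements satisfied.

Notice: 14 days given; 14 required. Satisfied.
Quorum: 33% of 3,006 = 991.98, rounded up to 992; 1,280 present. Satisfied.
Vote: requires two-thirds of the votes cast (1,280 − 78 abstaining = 1,202); 2/3 of 1202 = 801.33, rounded up to 802, so 802 needed; 1,061 in favor. Satisfied.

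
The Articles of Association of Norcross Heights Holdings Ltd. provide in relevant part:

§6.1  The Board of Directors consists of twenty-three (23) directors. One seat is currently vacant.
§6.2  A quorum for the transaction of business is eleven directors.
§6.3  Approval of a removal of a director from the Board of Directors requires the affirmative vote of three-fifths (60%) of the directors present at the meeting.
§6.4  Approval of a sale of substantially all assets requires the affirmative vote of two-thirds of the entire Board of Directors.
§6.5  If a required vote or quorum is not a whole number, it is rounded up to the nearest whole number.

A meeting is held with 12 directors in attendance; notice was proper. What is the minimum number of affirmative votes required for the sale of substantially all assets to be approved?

16

The sale of substantially all assets requires two-thirds of the entire Board of Directors (23).
2/3 of 23 = 15.33, rounded up to 16.
(Only 12 can vote, so the sale of substantially all assets cannot pass at this meeting, but the required vote is still 16.)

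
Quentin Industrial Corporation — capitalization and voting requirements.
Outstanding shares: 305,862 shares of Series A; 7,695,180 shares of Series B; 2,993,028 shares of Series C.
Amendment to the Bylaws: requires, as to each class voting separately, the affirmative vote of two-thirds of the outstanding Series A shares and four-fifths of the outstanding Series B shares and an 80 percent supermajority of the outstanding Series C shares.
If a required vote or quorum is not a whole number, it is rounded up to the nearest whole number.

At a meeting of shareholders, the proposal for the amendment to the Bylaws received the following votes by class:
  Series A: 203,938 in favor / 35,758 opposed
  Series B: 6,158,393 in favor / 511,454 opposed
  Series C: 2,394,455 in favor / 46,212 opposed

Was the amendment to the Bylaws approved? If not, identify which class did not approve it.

Approved — every class gave the required vote.

Series A: 2/3 of 305862 = 203908; 203,908 required, 203,938 in favor — approved.
Series B: 4/5 of 7695180 = 6156144; 6,156,144 required, 6,158,393 in favor — approved.
Series C: 4/5 of 2993028 = 2394422.40, rounded up to 2394423; 2,394,423 required, 2,394,455 in favor — approved.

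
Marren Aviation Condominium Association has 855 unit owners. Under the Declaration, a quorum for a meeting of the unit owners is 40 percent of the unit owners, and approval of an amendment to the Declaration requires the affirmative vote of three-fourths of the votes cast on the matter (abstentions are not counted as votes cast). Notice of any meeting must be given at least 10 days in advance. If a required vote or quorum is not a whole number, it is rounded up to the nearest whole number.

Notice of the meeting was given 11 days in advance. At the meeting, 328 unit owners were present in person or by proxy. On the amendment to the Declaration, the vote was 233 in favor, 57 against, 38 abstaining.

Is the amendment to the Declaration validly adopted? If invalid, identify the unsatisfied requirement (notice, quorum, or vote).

Notice: 11 days given; 10 required. Satisfied.
Quorum: 40% of 855 = 342; 328 present. Not satisfied.
Vote: requires three-fourths of the votes cast (328 − 38 abstaining = 290); 3/4 of 290 = 217.50, rounded up to 218, so 218 needed; 233 in favor. Satisfied.

Invalid — quorum requirement not satisfied.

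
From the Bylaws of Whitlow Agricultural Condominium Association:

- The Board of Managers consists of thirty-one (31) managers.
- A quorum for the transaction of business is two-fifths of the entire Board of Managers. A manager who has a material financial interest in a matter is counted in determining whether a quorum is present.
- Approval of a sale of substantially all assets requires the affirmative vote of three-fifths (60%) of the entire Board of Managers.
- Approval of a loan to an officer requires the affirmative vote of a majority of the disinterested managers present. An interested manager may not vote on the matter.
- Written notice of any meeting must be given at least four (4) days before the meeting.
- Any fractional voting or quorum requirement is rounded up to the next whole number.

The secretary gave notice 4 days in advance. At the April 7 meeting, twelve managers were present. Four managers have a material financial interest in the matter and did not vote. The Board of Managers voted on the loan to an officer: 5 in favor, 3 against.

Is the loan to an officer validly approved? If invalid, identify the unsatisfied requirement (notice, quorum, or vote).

Invalid — quorum requirement not satisfied.

Notice: 4 days given; 4 required (4 ≥ 4). Satisfied.
Quorum: 12 present (interested managers count toward quorum); quorum is 13. Not satisfied.
Vote: the loan to an officer requires a majority of the disinterested managers present (12 − 4 = 8). A majority of 8 is 5, so 5 affirmative votes are needed; 5 voted in favor. Satisfied. (Moot — without a quorum no business can be validly transacted.)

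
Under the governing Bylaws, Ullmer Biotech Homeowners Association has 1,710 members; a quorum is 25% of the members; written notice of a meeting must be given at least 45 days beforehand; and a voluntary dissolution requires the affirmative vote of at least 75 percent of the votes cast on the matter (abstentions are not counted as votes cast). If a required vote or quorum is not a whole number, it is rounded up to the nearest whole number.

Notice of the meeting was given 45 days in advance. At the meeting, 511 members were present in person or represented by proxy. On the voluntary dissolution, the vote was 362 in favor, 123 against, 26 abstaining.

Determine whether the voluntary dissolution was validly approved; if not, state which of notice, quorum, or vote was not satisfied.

Invalid — vote requirement not satisfied.

Notice: 45 days given; 45 required. Satisfied.
Quorum: 25% of 1,710 = 427.50, rounded up to 428; 511 present. Satisfied.
Vote: requires three-fourths of the votes cast (511 − 26 abstaining = 485); 3/4 of 485 = 363.75, rounded up to 364, so 364 needed; 362 in favor. Not satisfied.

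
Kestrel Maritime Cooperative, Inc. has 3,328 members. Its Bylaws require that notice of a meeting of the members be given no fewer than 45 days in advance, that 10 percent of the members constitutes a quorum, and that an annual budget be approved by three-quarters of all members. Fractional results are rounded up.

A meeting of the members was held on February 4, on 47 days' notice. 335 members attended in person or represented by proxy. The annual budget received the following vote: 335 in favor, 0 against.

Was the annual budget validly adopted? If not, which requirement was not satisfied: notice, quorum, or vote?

Invalid — vote requirement not satisfied.

Notice: 47 days given; 45 required. Satisfied.
Quorum: 10% of 3,328 = 332.80, rounded up to 333; 335 present. Satisfied.
Vote: requires three-fourths of all members (3,328); 3/4 of 3328 = 2496, so 2,496 needed; 335 in favor. Not satisfied.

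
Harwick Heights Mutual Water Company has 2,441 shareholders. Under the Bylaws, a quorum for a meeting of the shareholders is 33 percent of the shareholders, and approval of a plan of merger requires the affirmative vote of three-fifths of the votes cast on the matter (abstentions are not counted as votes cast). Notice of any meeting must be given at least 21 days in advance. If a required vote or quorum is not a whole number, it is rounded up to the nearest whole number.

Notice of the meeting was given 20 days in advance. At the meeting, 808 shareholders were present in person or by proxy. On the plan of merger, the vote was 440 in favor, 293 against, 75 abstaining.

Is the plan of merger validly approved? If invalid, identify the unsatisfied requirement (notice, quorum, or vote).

Invalid — notice requirement not satisfied.

Notice: 20 days given; 21 required. Not satisfied.
Quorum: 33% of 2,441 = 805.53, rounded up to 806; 808 present. Satisfied.
Vote: requires three-fifths of the votes cast (808 − 75 abstaining = 733); 3/5 of 733 = 439.80, rounded up to 440, so 440 needed; 440 in favor. Satisfied.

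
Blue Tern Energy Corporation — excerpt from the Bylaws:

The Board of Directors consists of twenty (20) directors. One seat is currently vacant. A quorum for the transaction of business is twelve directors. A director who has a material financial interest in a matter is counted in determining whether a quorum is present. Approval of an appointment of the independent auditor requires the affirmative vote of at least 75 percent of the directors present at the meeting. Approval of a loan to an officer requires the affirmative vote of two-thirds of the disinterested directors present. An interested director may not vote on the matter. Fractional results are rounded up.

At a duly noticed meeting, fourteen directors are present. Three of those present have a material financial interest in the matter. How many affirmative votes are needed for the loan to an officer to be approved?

8

The loan to an officer requires two-thirds of the disinterested directors present (14 − 3 = 11).
2/3 of 11 = 7.33, rounded up to 8.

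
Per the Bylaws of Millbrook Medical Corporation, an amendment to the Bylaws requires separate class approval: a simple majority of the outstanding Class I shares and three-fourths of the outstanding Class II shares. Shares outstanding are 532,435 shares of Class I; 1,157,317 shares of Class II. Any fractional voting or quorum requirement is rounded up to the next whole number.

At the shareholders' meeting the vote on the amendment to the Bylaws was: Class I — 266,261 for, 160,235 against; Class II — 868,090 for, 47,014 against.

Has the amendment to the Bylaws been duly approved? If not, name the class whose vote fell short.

Class I: a majority of 532435 is 266218; 266,218 required, 266,261 in favor — approved.
Class II: 3/4 of 1157317 = 867987.75, rounded up to 867988; 867,988 required, 868,090 in favor — approved.

Approved — every class gave the required vote.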